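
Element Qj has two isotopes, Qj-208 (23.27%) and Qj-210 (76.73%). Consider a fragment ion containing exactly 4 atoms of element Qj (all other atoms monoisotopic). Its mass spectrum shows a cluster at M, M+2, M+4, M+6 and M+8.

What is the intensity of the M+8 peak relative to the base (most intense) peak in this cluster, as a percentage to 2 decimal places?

(0.2327 + 0.7673)^4 gives M 0.0029, M+2 0.0387, M+4 0.1913, M+6 0.4205, M+8 0.3466; the largest is M+6.
P(M+6) = C(4,3) × 0.2327^1 × 0.7673^3 = 4 × 0.2327 × 0.45174733 = 0.420486 (base)
P(M+8) = C(4,4) × 0.2327^0 × 0.7673^4 = 1 × 1.0000 × 0.34662573 = 0.346626
Relative intensity = 0.346626 / 0.420486 × 100 = 82.43

82.43%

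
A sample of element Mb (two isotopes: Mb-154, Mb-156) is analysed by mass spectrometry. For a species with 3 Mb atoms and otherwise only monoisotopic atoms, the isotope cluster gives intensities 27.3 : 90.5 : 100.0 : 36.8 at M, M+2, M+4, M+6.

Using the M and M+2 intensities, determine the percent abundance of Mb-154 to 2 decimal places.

If p is the fraction of Mb that is Mb-154, then I(M+2)/I(M) = [C(3,1)·p^2·(1−p)] / p^3 = 3·(1−p)/p = 90.5/27.3 = 3.3150
(1−p)/p = 3.3150/3 = 1.1050  ⇒  p = 1/(1 + 1.1050) = 0.4751
Mb-154: 47.51%, Mb-156: 52.49%.

47.51%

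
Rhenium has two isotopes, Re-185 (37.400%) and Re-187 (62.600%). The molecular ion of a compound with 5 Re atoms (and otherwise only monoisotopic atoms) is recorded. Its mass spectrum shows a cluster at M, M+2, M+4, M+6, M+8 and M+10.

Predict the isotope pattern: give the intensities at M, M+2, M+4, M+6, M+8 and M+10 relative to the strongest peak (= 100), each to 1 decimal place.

Expanding (0.37400 + 0.62600)^5:
P(M) = 0.37400^5 = 0.007317
P(M+2) = 5 × 0.37400^4 × 0.62600^1 = 0.061239
P(M+4) = 10 × 0.37400^3 × 0.62600^2 = 0.205005
P(M+6) = 10 × 0.37400^2 × 0.62600^3 = 0.343136
P(M+8) = 5 × 0.37400^1 × 0.62600^4 = 0.287170
P(M+10) = 0.62600^5 = 0.096133
The M+6 peak is largest (0.343136); scaling to 100 gives 2.1 : 17.8 : 59.7 : 100.0 : 83.7 : 28.0.

2.1 : 17.8 : 59.7 : 100.0 : 83.7 : 28.0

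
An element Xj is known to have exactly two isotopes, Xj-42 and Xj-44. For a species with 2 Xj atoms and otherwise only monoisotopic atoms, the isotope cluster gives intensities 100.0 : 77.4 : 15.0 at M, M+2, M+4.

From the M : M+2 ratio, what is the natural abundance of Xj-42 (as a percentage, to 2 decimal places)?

72.10%

Let p = fractional abundance of Xj-42. I(M+2)/I(M) = [C(2,1)·p^1·(1−p)] / p^2 = 2·(1−p)/p = 77.4/100.0 = 0.7740
(1−p)/p = 0.7740/2 = 0.3870  ⇒  p = 1/(1 + 0.3870) = 0.7210
Xj-42: 72.10%, Xj-44: 27.90%.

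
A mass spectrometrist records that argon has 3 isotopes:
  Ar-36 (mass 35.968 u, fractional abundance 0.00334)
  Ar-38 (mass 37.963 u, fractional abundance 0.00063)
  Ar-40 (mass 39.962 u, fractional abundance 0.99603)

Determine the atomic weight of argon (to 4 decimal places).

39.9474 u

Average mass = Σ (abundance × isotope mass) = 0.00334 × 35.968 + 0.00063 × 37.963 + 0.99603 × 39.962
= 0.12013 + 0.02392 + 39.80335 = 39.94740 u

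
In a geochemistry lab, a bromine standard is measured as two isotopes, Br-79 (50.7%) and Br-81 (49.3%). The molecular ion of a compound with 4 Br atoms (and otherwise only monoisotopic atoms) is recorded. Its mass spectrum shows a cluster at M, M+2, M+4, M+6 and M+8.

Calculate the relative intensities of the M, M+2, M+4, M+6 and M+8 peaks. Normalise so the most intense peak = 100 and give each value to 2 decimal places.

Expanding (0.507 + 0.493)^4:
P(M) = 0.507^4 = 0.066074
P(M+2) = 4 × 0.507^3 × 0.493^1 = 0.256999
P(M+4) = 6 × 0.507^2 × 0.493^2 = 0.374853
P(M+6) = 4 × 0.507^1 × 0.493^3 = 0.243001
P(M+8) = 0.493^4 = 0.059073
The M+4 peak is largest (0.374853); scaling to 100 gives 17.63 : 68.56 : 100.00 : 64.83 : 15.76.

17.63 : 68.56 : 100.00 : 64.83 : 15.76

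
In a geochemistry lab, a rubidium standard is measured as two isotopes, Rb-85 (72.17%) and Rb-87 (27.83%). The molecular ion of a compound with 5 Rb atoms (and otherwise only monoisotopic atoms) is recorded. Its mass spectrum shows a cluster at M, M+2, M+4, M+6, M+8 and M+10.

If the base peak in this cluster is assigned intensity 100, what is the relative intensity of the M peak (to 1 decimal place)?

Binomial terms of (0.7217 + 0.2783)^5: M 0.1958, M+2 0.3775, M+4 0.2911, M+6 0.1123, M+8 0.0216, M+10 0.0017 → M+2 is the base peak.
P(M+2) = C(5,1) × 0.7217^4 × 0.2783^1 = 5 × 0.27128565 × 0.2783 = 0.377494 (base)
P(M) = C(5,0) × 0.7217^5 × 0.2783^0 = 1 × 0.19578685 × 1.0000 = 0.195787
Relative intensity = 0.195787 / 0.377494 × 100 = 51.9

51.9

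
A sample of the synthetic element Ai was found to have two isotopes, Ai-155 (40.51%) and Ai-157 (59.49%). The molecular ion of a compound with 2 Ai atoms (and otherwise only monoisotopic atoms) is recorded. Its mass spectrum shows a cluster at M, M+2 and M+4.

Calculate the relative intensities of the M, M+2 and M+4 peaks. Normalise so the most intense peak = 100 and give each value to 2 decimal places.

The 2 Ai atoms are independent, so intensities follow the terms of (0.4051 + 0.5949)^2.
P(M) = 0.4051^2 = 0.164106
P(M+2) = 2 × 0.4051^1 × 0.5949^1 = 0.481988
P(M+4) = 0.5949^2 = 0.353906
The M+2 peak is largest (0.481988); scaling to 100 gives 34.05 : 100.00 : 73.43.

34.05 : 100.00 : 73.43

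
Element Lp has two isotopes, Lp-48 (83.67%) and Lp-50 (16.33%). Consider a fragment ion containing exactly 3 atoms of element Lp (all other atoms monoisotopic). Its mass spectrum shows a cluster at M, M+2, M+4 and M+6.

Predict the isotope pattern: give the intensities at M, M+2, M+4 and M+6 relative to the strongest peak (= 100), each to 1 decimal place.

100.0 : 58.6 : 11.4 : 0.7

Expanding (0.8367 + 0.1633)^3:
P(M) = 0.8367^3 = 0.585746
P(M+2) = 3 × 0.8367^2 × 0.1633^1 = 0.342963
P(M+4) = 3 × 0.8367^1 × 0.1633^2 = 0.066937
P(M+6) = 0.1633^3 = 0.004355
The M peak is largest (0.585746); scaling to 100 gives 100.0 : 58.6 : 11.4 : 0.7.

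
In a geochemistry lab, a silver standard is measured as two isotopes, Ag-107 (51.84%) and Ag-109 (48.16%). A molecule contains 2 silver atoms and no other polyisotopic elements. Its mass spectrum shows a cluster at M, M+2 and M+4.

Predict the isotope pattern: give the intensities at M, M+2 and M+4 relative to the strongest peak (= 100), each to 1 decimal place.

53.8 : 100.0 : 46.5

Each Ag atom is independently Ag-107 (p = 0.5184) or Ag-109 (q = 0.4816); the cluster is the binomial expansion (p + q)^2.
P(M) = 0.5184^2 = 0.268739
P(M+2) = 2 × 0.5184^1 × 0.4816^1 = 0.499323
P(M+4) = 0.4816^2 = 0.231939
The M+2 peak is largest (0.499323); scaling to 100 gives 53.8 : 100.0 : 46.5.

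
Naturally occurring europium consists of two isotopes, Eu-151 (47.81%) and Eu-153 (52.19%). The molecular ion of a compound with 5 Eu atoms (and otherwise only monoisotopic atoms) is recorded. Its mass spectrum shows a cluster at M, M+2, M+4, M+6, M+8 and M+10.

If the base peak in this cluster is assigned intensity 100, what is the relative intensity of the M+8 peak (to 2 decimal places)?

Term probabilities: M 0.0250, M+2 0.1363, M+4 0.2977, M+6 0.3249, M+8 0.1774, M+10 0.0387. Base peak = M+6.
P(M+6) = C(5,3) × 0.4781^2 × 0.5219^3 = 10 × 0.22857961 × 0.14215492 = 0.324937 (base)
P(M+8) = C(5,4) × 0.4781^1 × 0.5219^4 = 5 × 0.4781 × 0.07419065 = 0.177353
Relative intensity = 0.177353 / 0.324937 × 100 = 54.58

54.58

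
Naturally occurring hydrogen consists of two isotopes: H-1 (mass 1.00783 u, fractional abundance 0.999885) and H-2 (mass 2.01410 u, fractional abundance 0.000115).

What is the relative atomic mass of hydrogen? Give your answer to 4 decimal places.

1.0079 u

Average mass = Σ (abundance × isotope mass) = 0.999885 × 1.00783 + 0.000115 × 2.01410
= 1.007714 + 0.000232 = 1.007946 u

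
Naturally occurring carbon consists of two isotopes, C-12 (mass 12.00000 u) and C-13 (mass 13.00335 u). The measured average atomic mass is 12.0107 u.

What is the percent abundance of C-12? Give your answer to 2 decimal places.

Writing the weighted mean with unknown fraction x of C-12:
12.00000·x + 13.00335·(1 − x) = 12.0107
(12.00000 − 13.00335)·x = 12.0107 − 13.00335
x = -0.99265 / -1.00335 = 0.98934 → 98.93% C-12, 1.07% C-13.

98.93%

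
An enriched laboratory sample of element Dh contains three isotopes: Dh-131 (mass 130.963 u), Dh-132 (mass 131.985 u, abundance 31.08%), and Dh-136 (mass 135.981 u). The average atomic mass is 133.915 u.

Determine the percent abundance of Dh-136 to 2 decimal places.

52.50%

Let x and y be the fractions of Dh-131 and Dh-136. Then x + y = 1 − 0.3108 = 0.6892 and 130.963x + 135.981y = 133.915 − 0.3108×131.985 = 92.894062.
Substituting: 130.963x + 135.981(0.6892 − x) = 92.894062
(130.963 − 135.981)x = -0.8240432  ⇒  x = 0.16422, y = 0.52498
Dh-131: 16.42%, Dh-136: 52.50%.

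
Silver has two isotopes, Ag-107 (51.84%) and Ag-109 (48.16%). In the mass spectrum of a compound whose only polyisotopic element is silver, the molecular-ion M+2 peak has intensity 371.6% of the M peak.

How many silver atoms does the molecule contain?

For n independent Ag atoms, I(M+2)/I(M) = n · (abundance Ag-109) / (abundance Ag-107) = n · 0.4816/0.5184.
n = 3.716 × 0.5184/0.4816 = 4.00 ≈ 4

4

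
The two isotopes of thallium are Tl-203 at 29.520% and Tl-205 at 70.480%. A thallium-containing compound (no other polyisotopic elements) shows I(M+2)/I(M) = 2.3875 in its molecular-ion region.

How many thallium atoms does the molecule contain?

For n independent Tl atoms, I(M+2)/I(M) = n · (abundance Tl-205) / (abundance Tl-203) = n · 0.70480/0.29520.
n = 2.3875 × 0.29520/0.70480 = 1.00 ≈ 1

1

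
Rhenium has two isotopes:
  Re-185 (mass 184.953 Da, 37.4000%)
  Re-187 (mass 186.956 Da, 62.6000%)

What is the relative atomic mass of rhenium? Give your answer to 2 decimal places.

Average mass = Σ (abundance × isotope mass) = 0.374000 × 184.953 + 0.626000 × 186.956
= 69.1724 + 117.0345 = 186.2069 Da

186.21 Da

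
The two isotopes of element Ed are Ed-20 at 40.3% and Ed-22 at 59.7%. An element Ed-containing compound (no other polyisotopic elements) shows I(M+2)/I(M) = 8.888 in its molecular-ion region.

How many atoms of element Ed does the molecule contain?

For n independent Ed atoms, I(M+2)/I(M) = n · (abundance Ed-22) / (abundance Ed-20) = n · 0.597/0.403.
n = 8.888 × 0.403/0.597 = 6.00 ≈ 6

6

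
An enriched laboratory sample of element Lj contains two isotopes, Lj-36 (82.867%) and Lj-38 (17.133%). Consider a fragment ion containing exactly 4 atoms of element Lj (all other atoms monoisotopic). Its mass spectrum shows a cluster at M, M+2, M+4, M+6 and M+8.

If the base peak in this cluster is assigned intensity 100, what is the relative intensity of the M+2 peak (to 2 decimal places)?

(0.82867 + 0.17133)^4 gives M 0.4715, M+2 0.3900, M+4 0.1209, M+6 0.0167, M+8 0.0009; the largest is M.
P(M) = C(4,0) × 0.82867^4 × 0.17133^0 = 1 × 0.47154861 × 1.0000 = 0.471549 (base)
P(M+2) = C(4,1) × 0.82867^3 × 0.17133^1 = 4 × 0.56904269 × 0.17133 = 0.389976
Relative intensity = 0.389976 / 0.471549 × 100 = 82.70

82.70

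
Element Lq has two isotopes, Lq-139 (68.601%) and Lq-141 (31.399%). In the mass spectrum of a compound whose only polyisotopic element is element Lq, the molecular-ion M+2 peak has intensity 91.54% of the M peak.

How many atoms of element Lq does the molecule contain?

With n Lq atoms, P(M+2)/P(M) = C(n,1)·p^(n−1)q / p^n = n·q/p = n · 0.31399/0.68601.
n = 0.9154 × 0.68601/0.31399 = 2.00 ≈ 2

2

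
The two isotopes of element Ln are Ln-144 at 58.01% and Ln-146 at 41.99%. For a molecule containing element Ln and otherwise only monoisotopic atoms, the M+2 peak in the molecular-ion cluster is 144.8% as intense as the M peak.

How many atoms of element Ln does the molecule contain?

The M+2/M ratio from n Ln atoms is n · q/p = n · 0.4199/0.5801.
n = 1.448 × 0.5801/0.4199 = 2.00 ≈ 2

2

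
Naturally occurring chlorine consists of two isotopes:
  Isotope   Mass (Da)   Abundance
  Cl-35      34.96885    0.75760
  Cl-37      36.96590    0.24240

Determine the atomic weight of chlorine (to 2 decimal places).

35.45 Da

Average mass = Σ (abundance × isotope mass) = 0.75760 × 34.96885 + 0.24240 × 36.96590
= 26.492401 + 8.960534 = 35.452935 Da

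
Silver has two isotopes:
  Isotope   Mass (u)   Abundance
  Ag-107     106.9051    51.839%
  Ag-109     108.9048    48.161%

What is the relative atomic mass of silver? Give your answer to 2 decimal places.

107.87 u

Average mass = Σ (abundance × isotope mass) = 0.51839 × 106.9051 + 0.48161 × 108.9048
= 55.41853 + 52.44964 = 107.86817 u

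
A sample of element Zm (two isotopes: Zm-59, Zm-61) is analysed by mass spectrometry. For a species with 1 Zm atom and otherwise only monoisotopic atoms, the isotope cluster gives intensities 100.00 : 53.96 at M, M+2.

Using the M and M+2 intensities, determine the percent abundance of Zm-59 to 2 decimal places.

Let p = fractional abundance of Zm-59. I(M+2)/I(M) = [C(1,1)·p^0·(1−p)] / p^1 = 1·(1−p)/p = 53.96/100.00 = 0.5396
(1−p)/p = 0.5396/1 = 0.5396  ⇒  p = 1/(1 + 0.5396) = 0.6495
Zm-59: 64.95%, Zm-61: 35.05%.

64.95%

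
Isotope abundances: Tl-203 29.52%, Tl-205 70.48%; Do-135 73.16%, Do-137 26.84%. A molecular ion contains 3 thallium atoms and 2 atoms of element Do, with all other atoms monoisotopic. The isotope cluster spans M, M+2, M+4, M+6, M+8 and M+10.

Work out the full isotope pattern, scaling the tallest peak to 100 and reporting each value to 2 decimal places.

3.69 : 29.11 : 82.93 : 100.00 : 45.31 : 6.75

Thallium pattern (n=3): 0.02572463 : 0.18425524 : 0.43991564 : 0.35010449
Element Do pattern (n=2): 0.53523856 : 0.39272288 : 0.07203856
Convolve the two distributions (both contribute in 2-u steps):
  M: 0.02572463×0.53523856 = 0.013769
  M+2: 0.02572463×0.39272288 + 0.18425524×0.53523856 = 0.108723
  M+4: 0.02572463×0.07203856 + 0.18425524×0.39272288 + 0.43991564×0.53523856 = 0.309674
  M+6: 0.18425524×0.07203856 + 0.43991564×0.39272288 + 0.35010449×0.53523856 = 0.373428
  M+8: 0.43991564×0.07203856 + 0.35010449×0.39272288 = 0.169185
  M+10: 0.35010449×0.07203856 = 0.025221
Scale to base peak (0.373428) = 100: 3.69 : 29.11 : 82.93 : 100.00 : 45.31 : 6.75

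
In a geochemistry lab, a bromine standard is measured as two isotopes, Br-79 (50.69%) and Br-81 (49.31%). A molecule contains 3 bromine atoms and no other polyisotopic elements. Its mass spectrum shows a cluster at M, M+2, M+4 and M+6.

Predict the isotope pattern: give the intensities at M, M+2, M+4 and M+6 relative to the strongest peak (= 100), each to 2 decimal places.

34.27 : 100.00 : 97.28 : 31.54

Each Br atom is independently Br-79 (p = 0.5069) or Br-81 (q = 0.4931); the cluster is the binomial expansion (p + q)^3.
P(M) = 0.5069^3 = 0.130247
P(M+2) = 3 × 0.5069^2 × 0.4931^1 = 0.380103
P(M+4) = 3 × 0.5069^1 × 0.4931^2 = 0.369755
P(M+6) = 0.4931^3 = 0.119896
The M+2 peak is largest (0.380103); scaling to 100 gives 34.27 : 100.00 : 97.28 : 31.54.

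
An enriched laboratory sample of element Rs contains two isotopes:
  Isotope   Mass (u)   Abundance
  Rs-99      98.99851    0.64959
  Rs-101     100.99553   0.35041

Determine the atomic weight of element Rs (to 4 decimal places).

Weight each isotope mass by its fractional abundance: 0.64959 × 98.99851 + 0.35041 × 100.99553
= 64.308442 + 35.389844 = 99.698286 u

99.6983 u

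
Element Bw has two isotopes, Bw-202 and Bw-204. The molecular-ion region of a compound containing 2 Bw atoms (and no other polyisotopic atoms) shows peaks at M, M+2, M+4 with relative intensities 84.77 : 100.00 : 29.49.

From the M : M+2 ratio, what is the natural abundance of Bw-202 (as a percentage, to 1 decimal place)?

If p is the fraction of Bw that is Bw-202, then I(M+2)/I(M) = [C(2,1)·p^1·(1−p)] / p^2 = 2·(1−p)/p = 100.00/84.77 = 1.1797
(1−p)/p = 1.1797/2 = 0.5898  ⇒  p = 1/(1 + 0.5898) = 0.6290
Bw-202: 62.9%, Bw-204: 37.1%.

62.9%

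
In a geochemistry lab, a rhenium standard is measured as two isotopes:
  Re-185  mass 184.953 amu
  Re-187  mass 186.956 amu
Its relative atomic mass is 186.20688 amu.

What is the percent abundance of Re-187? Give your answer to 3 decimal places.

62.600%

Let x be the fractional abundance of Re-185; then Re-187 has abundance 1 − x.
184.953·x + 186.956·(1 − x) = 186.20688
(184.953 − 186.956)·x = 186.20688 − 186.956
x = -0.74912 / -2.003 = 0.37400 → 37.400% Re-185, 62.600% Re-187.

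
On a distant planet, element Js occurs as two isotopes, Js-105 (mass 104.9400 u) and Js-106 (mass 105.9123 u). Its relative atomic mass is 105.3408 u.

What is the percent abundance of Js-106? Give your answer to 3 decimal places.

Let x be the fractional abundance of Js-105; then Js-106 has abundance 1 − x.
104.9400·x + 105.9123·(1 − x) = 105.3408
(104.9400 − 105.9123)·x = 105.3408 − 105.9123
x = -0.5715 / -0.9723 = 0.58778 → 58.778% Js-105, 41.222% Js-106.

41.222%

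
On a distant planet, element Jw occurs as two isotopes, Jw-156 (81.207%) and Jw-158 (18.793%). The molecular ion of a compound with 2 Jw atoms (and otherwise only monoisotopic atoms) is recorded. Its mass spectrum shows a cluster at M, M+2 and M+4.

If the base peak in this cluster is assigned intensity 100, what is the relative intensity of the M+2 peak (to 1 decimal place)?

Binomial terms of (0.81207 + 0.18793)^2: M 0.6595, M+2 0.3052, M+4 0.0353 → M is the base peak.
P(M) = C(2,0) × 0.81207^2 × 0.18793^0 = 1 × 0.65945768 × 1.0000 = 0.659458 (base)
P(M+2) = C(2,1) × 0.81207^1 × 0.18793^1 = 2 × 0.81207 × 0.18793 = 0.305225
Relative intensity = 0.305225 / 0.659458 × 100 = 46.3

46.3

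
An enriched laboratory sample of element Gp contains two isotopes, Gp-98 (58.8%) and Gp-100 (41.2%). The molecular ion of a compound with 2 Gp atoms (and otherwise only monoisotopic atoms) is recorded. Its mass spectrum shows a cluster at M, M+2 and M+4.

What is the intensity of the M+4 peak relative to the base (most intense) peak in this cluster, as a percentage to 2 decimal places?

35.03%

(0.588 + 0.412)^2 gives M 0.3457, M+2 0.4845, M+4 0.1697; the largest is M+2.
P(M+2) = C(2,1) × 0.588^1 × 0.412^1 = 2 × 0.5880 × 0.4120 = 0.484512 (base)
P(M+4) = C(2,2) × 0.588^0 × 0.412^2 = 1 × 1.0000 × 0.169744 = 0.169744
Relative intensity = 0.169744 / 0.484512 × 100 = 35.03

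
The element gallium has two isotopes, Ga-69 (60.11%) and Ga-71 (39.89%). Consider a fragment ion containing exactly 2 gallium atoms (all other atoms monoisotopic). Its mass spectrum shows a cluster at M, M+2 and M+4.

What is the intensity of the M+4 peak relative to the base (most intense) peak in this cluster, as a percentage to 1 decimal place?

33.2%

Binomial terms of (0.6011 + 0.3989)^2: M 0.3613, M+2 0.4796, M+4 0.1591 → M+2 is the base peak.
P(M+2) = C(2,1) × 0.6011^1 × 0.3989^1 = 2 × 0.6011 × 0.3989 = 0.479558 (base)
P(M+4) = C(2,2) × 0.6011^0 × 0.3989^2 = 1 × 1.0000 × 0.15912121 = 0.159121
Relative intensity = 0.159121 / 0.479558 × 100 = 33.2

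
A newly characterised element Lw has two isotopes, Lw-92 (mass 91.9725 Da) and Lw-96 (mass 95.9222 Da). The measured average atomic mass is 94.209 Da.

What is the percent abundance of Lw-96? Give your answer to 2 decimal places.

56.62%

With x = fraction of Lw-92 (so Lw-96 is 1 − x):
91.9725·x + 95.9222·(1 − x) = 94.209
(91.9725 − 95.9222)·x = 94.209 − 95.9222
x = -1.7132 / -3.9497 = 0.43375 → 43.38% Lw-92, 56.62% Lw-96.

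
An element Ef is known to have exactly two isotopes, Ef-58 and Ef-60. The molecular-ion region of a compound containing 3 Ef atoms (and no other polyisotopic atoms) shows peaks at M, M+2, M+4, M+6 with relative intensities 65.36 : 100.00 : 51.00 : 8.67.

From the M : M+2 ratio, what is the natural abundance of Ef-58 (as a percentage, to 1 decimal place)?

66.2%

If p is the fraction of Ef that is Ef-58, then I(M+2)/I(M) = [C(3,1)·p^2·(1−p)] / p^3 = 3·(1−p)/p = 100.00/65.36 = 1.5300
(1−p)/p = 1.5300/3 = 0.5100  ⇒  p = 1/(1 + 0.5100) = 0.6623
Ef-58: 66.2%, Ef-60: 33.8%.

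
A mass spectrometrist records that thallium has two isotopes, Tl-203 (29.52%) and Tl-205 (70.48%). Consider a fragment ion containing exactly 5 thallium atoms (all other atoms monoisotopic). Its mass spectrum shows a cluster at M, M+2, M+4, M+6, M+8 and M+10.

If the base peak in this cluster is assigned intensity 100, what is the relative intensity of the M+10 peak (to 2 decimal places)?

47.75

Binomial terms of (0.2952 + 0.7048)^5: M 0.0022, M+2 0.0268, M+4 0.1278, M+6 0.3051, M+8 0.3642, M+10 0.1739 → M+8 is the base peak.
P(M+8) = C(5,4) × 0.2952^1 × 0.7048^4 = 5 × 0.2952 × 0.24675365 = 0.364208 (base)
P(M+10) = C(5,5) × 0.2952^0 × 0.7048^5 = 1 × 1.0000 × 0.17391197 = 0.173912
Relative intensity = 0.173912 / 0.364208 × 100 = 47.75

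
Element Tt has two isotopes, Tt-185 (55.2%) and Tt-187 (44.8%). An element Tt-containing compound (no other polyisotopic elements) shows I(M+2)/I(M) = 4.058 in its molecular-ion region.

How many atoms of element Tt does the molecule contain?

With n Tt atoms, P(M+2)/P(M) = C(n,1)·p^(n−1)q / p^n = n·q/p = n · 0.448/0.552.
n = 4.058 × 0.552/0.448 = 5.00 ≈ 5

5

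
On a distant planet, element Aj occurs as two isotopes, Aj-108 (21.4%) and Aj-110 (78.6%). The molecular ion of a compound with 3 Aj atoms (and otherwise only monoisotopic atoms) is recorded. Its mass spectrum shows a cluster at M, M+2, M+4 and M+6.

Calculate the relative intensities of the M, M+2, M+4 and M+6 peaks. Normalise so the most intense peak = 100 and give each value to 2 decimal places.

Expanding (0.214 + 0.786)^3:
P(M) = 0.214^3 = 0.009800
P(M+2) = 3 × 0.214^2 × 0.786^1 = 0.107987
P(M+4) = 3 × 0.214^1 × 0.786^2 = 0.396625
P(M+6) = 0.786^3 = 0.485588
The M+6 peak is largest (0.485588); scaling to 100 gives 2.02 : 22.24 : 81.68 : 100.00.

2.02 : 22.24 : 81.68 : 100.00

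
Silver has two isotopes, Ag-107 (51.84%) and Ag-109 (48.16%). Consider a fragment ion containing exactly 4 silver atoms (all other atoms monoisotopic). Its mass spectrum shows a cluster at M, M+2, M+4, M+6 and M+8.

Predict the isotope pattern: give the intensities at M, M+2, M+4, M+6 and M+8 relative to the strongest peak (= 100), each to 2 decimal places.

19.31 : 71.76 : 100.00 : 61.93 : 14.38

Each Ag atom is independently Ag-107 (p = 0.5184) or Ag-109 (q = 0.4816); the cluster is the binomial expansion (p + q)^4.
P(M) = 0.5184^4 = 0.072220
P(M+2) = 4 × 0.5184^3 × 0.4816^1 = 0.268375
P(M+4) = 6 × 0.5184^2 × 0.4816^2 = 0.373985
P(M+6) = 4 × 0.5184^1 × 0.4816^3 = 0.231624
P(M+8) = 0.4816^4 = 0.053795
The M+4 peak is largest (0.373985); scaling to 100 gives 19.31 : 71.76 : 100.00 : 61.93 : 14.38.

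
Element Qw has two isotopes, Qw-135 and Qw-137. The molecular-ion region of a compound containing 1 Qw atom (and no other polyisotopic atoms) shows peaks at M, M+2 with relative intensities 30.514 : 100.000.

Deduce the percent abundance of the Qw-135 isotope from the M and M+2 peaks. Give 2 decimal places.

Let p = fractional abundance of Qw-135. I(M+2)/I(M) = [C(1,1)·p^0·(1−p)] / p^1 = 1·(1−p)/p = 100.000/30.514 = 3.2772
(1−p)/p = 3.2772/1 = 3.2772  ⇒  p = 1/(1 + 3.2772) = 0.2338
Qw-135: 23.38%, Qw-137: 76.62%.

23.38%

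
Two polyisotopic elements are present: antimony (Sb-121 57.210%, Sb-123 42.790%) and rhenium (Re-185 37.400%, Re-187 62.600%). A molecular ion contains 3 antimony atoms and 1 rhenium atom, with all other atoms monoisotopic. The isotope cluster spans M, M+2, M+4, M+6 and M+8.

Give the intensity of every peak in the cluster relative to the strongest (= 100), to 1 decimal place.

Antimony pattern (n=3): 0.18724742 : 0.42015297 : 0.3142518 : 0.07834781
Rhenium pattern (n=1): 0.3740 : 0.6260
Convolve the two distributions (both contribute in 2-u steps):
  M: 0.18724742×0.3740 = 0.070031
  M+2: 0.18724742×0.6260 + 0.42015297×0.3740 = 0.274354
  M+4: 0.42015297×0.6260 + 0.3142518×0.3740 = 0.380546
  M+6: 0.3142518×0.6260 + 0.07834781×0.3740 = 0.226024
  M+8: 0.07834781×0.6260 = 0.049046
Scale to base peak (0.380546) = 100: 18.4 : 72.1 : 100.0 : 59.4 : 12.9

18.4 : 72.1 : 100.0 : 59.4 : 12.9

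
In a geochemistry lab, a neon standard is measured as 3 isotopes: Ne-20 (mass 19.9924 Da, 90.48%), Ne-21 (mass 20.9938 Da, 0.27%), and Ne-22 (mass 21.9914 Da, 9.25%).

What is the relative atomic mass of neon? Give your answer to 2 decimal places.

20.18 Da

The abundance-weighted mean is 0.9048 × 19.9924 + 0.0027 × 20.9938 + 0.0925 × 21.9914
= 18.08912 + 0.05668 + 2.03420 = 20.18000 Da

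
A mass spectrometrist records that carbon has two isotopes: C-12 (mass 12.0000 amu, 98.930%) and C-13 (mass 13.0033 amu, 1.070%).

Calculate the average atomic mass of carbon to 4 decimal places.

Average mass = Σ (abundance × isotope mass) = 0.98930 × 12.0000 + 0.01070 × 13.0033
= 11.87160 + 0.13914 = 12.01074 amu

12.0107 amu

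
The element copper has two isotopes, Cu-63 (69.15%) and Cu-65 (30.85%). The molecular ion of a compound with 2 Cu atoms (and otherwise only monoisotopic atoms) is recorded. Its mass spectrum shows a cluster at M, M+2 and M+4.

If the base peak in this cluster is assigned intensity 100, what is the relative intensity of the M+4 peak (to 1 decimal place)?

19.9

Term probabilities: M 0.4782, M+2 0.4267, M+4 0.0952. Base peak = M.
P(M) = C(2,0) × 0.6915^2 × 0.3085^0 = 1 × 0.47817225 × 1.0000 = 0.478172 (base)
P(M+4) = C(2,2) × 0.6915^0 × 0.3085^2 = 1 × 1.0000 × 0.09517225 = 0.095172
Relative intensity = 0.095172 / 0.478172 × 100 = 19.9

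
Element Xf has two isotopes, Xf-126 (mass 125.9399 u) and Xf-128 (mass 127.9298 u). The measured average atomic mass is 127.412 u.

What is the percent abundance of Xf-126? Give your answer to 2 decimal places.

26.02%

Let x be the fractional abundance of Xf-126; then Xf-128 has abundance 1 − x.
125.9399·x + 127.9298·(1 − x) = 127.412
(125.9399 − 127.9298)·x = 127.412 − 127.9298
x = -0.5178 / -1.9899 = 0.26021 → 26.02% Xf-126, 73.98% Xf-128.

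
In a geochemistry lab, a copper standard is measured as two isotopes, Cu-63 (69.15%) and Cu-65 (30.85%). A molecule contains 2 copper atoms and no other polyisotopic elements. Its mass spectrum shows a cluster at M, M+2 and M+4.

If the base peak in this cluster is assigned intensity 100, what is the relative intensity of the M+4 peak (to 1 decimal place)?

19.9

Term probabilities: M 0.4782, M+2 0.4267, M+4 0.0952. Base peak = M.
P(M) = C(2,0) × 0.6915^2 × 0.3085^0 = 1 × 0.47817225 × 1.0000 = 0.478172 (base)
P(M+4) = C(2,2) × 0.6915^0 × 0.3085^2 = 1 × 1.0000 × 0.09517225 = 0.095172
Relative intensity = 0.095172 / 0.478172 × 100 = 19.9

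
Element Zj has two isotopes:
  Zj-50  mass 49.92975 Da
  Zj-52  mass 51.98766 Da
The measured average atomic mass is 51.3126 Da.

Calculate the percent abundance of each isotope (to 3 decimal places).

Zj-50: 32.803%, Zj-52: 67.197%

Let x be the fractional abundance of Zj-50; then Zj-52 has abundance 1 − x.
49.92975·x + 51.98766·(1 − x) = 51.3126
(49.92975 − 51.98766)·x = 51.3126 − 51.98766
x = -0.67506 / -2.05791 = 0.32803 → 32.803% Zj-50, 67.197% Zj-52.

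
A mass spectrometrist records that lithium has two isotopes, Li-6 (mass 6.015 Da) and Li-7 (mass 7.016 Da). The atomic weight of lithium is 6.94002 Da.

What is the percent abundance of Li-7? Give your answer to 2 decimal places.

Writing the weighted mean with unknown fraction x of Li-6:
6.015·x + 7.016·(1 − x) = 6.94002
(6.015 − 7.016)·x = 6.94002 − 7.016
x = -0.07598 / -1.001 = 0.07590 → 7.59% Li-6, 92.41% Li-7.

92.41%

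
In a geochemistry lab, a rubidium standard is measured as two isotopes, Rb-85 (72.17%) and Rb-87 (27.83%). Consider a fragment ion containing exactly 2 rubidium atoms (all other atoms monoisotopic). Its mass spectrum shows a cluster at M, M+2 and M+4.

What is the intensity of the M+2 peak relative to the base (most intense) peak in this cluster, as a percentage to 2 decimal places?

77.12%

Term probabilities: M 0.5209, M+2 0.4017, M+4 0.0775. Base peak = M.
P(M) = C(2,0) × 0.7217^2 × 0.2783^0 = 1 × 0.52085089 × 1.0000 = 0.520851 (base)
P(M+2) = C(2,1) × 0.7217^1 × 0.2783^1 = 2 × 0.7217 × 0.2783 = 0.401698
Relative intensity = 0.401698 / 0.520851 × 100 = 77.12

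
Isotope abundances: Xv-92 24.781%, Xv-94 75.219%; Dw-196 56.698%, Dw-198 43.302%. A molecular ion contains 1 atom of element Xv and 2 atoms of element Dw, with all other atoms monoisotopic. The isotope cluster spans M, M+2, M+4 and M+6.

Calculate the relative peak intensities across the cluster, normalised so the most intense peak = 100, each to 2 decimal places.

19.16 : 87.42 : 100.00 : 33.92

Element Xv pattern (n=1): 0.24781 : 0.75219
Element Dw pattern (n=2): 0.32146632 : 0.49102736 : 0.18750632
Convolve the two distributions (both contribute in 2-u steps):
  M: 0.24781×0.32146632 = 0.079663
  M+2: 0.24781×0.49102736 + 0.75219×0.32146632 = 0.363485
  M+4: 0.24781×0.18750632 + 0.75219×0.49102736 = 0.415812
  M+6: 0.75219×0.18750632 = 0.141040
Scale to base peak (0.415812) = 100: 19.16 : 87.42 : 100.00 : 33.92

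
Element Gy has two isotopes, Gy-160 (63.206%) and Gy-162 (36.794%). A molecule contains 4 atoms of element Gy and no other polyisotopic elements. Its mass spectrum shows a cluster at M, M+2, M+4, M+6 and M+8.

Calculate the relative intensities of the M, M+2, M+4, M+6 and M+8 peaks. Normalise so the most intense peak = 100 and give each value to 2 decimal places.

42.95 : 100.00 : 87.32 : 33.89 : 4.93

Each Gy atom is independently Gy-160 (p = 0.63206) or Gy-162 (q = 0.36794); the cluster is the binomial expansion (p + q)^4.
P(M) = 0.63206^4 = 0.159600
P(M+2) = 4 × 0.63206^3 × 0.36794^1 = 0.371631
P(M+4) = 6 × 0.63206^2 × 0.36794^2 = 0.324505
P(M+6) = 4 × 0.63206^1 × 0.36794^3 = 0.125936
P(M+8) = 0.36794^4 = 0.018328
The M+2 peak is largest (0.371631); scaling to 100 gives 42.95 : 100.00 : 87.32 : 33.89 : 4.93.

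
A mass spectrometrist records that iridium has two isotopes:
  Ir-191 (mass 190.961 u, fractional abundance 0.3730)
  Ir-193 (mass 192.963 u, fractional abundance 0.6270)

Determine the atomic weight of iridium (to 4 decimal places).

Average mass = Σ (abundance × isotope mass) = 0.3730 × 190.961 + 0.6270 × 192.963
= 71.22845 + 120.98780 = 192.21625 u

192.2163 u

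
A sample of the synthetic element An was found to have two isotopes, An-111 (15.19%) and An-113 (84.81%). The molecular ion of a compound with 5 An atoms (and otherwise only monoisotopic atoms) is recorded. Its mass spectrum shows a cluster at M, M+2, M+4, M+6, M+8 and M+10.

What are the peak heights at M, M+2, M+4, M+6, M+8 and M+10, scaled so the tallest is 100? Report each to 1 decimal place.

Each An atom is independently An-111 (p = 0.1519) or An-113 (q = 0.8481); the cluster is the binomial expansion (p + q)^5.
P(M) = 0.1519^5 = 0.000081
P(M+2) = 5 × 0.1519^4 × 0.8481^1 = 0.002258
P(M+4) = 10 × 0.1519^3 × 0.8481^2 = 0.025210
P(M+6) = 10 × 0.1519^2 × 0.8481^3 = 0.140753
P(M+8) = 5 × 0.1519^1 × 0.8481^4 = 0.392931
P(M+10) = 0.8481^5 = 0.438768
The M+10 peak is largest (0.438768); scaling to 100 gives 0.0 : 0.5 : 5.7 : 32.1 : 89.6 : 100.0.

0.0 : 0.5 : 5.7 : 32.1 : 89.6 : 100.0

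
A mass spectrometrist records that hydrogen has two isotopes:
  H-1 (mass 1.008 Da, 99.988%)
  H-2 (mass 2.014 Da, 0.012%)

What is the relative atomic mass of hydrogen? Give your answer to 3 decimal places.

The abundance-weighted mean is 0.99988 × 1.008 + 0.00012 × 2.014
= 1.0079 + 0.0002 = 1.0081 Da

1.008 Da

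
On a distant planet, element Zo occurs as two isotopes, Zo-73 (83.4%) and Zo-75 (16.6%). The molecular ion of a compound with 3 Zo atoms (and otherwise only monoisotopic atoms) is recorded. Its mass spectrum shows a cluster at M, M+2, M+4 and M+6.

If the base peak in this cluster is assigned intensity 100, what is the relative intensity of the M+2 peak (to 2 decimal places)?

59.71

Term probabilities: M 0.5801, M+2 0.3464, M+4 0.0689, M+6 0.0046. Base peak = M.
P(M) = C(3,0) × 0.834^3 × 0.166^0 = 1 × 0.5800937 × 1.0000 = 0.580094 (base)
P(M+2) = C(3,1) × 0.834^2 × 0.166^1 = 3 × 0.695556 × 0.1660 = 0.346387
Relative intensity = 0.346387 / 0.580094 × 100 = 59.71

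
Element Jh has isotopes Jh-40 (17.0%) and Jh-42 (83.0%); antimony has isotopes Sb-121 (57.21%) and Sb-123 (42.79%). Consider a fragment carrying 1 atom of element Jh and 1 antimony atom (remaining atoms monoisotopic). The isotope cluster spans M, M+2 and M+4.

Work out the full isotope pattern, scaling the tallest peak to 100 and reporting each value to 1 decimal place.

17.8 : 100.0 : 64.9

Element Jh pattern (n=1): 0.1700 : 0.8300
Antimony pattern (n=1): 0.5721 : 0.4279
Convolve the two distributions (both contribute in 2-u steps):
  M: 0.1700×0.5721 = 0.097257
  M+2: 0.1700×0.4279 + 0.8300×0.5721 = 0.547586
  M+4: 0.8300×0.4279 = 0.355157
Scale to base peak (0.547586) = 100: 17.8 : 100.0 : 64.9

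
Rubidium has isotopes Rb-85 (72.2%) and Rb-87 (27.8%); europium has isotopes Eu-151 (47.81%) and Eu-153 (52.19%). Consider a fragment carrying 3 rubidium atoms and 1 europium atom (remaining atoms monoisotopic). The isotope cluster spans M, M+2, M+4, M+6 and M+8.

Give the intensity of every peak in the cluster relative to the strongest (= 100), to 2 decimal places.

Rubidium pattern (n=3): 0.37636705 : 0.43475086 : 0.16739714 : 0.02148495
Europium pattern (n=1): 0.4781 : 0.5219
Convolve the two distributions (both contribute in 2-u steps):
  M: 0.37636705×0.4781 = 0.179941
  M+2: 0.37636705×0.5219 + 0.43475086×0.4781 = 0.404280
  M+4: 0.43475086×0.5219 + 0.16739714×0.4781 = 0.306929
  M+6: 0.16739714×0.5219 + 0.02148495×0.4781 = 0.097637
  M+8: 0.02148495×0.5219 = 0.011213
Scale to base peak (0.404280) = 100: 44.51 : 100.00 : 75.92 : 24.15 : 2.77

44.51 : 100.00 : 75.92 : 24.15 : 2.77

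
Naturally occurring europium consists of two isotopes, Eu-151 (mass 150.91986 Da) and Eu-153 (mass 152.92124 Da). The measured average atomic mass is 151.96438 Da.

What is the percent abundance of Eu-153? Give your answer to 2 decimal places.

52.19%

With x = fraction of Eu-151 (so Eu-153 is 1 − x):
150.91986·x + 152.92124·(1 − x) = 151.96438
(150.91986 − 152.92124)·x = 151.96438 − 152.92124
x = -0.95686 / -2.00138 = 0.47810 → 47.81% Eu-151, 52.19% Eu-153.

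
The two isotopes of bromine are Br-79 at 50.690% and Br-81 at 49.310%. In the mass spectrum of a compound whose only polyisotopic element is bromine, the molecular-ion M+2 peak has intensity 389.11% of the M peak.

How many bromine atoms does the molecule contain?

4

The M+2/M ratio from n Br atoms is n · q/p = n · 0.49310/0.50690.
n = 3.8911 × 0.50690/0.49310 = 4.00 ≈ 4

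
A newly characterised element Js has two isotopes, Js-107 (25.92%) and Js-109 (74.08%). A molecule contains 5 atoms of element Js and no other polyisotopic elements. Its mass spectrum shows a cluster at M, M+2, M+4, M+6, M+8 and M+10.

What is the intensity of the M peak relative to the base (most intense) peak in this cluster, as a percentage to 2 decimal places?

0.30%

Binomial terms of (0.2592 + 0.7408)^5: M 0.0012, M+2 0.0167, M+4 0.0956, M+6 0.2731, M+8 0.3903, M+10 0.2231 → M+8 is the base peak.
P(M+8) = C(5,4) × 0.2592^1 × 0.7408^4 = 5 × 0.2592 × 0.30116458 = 0.390309 (base)
P(M) = C(5,0) × 0.2592^5 × 0.7408^0 = 1 × 0.00116997 × 1.0000 = 0.001170
Relative intensity = 0.001170 / 0.390309 × 100 = 0.30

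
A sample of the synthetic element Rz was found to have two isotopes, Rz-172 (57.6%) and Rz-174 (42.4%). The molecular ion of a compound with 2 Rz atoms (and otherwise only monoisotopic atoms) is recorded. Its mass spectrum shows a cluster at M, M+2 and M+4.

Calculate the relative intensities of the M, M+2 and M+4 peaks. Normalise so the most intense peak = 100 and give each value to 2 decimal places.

67.92 : 100.00 : 36.81

The 2 Rz atoms are independent, so intensities follow the terms of (0.576 + 0.424)^2.
P(M) = 0.576^2 = 0.331776
P(M+2) = 2 × 0.576^1 × 0.424^1 = 0.488448
P(M+4) = 0.424^2 = 0.179776
The M+2 peak is largest (0.488448); scaling to 100 gives 67.92 : 100.00 : 36.81.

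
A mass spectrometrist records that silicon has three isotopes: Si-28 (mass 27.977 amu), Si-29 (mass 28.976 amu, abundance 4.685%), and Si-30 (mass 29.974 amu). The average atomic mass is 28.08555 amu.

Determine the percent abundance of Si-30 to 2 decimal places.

3.09%

The remaining 95.315% is split between Si-28 (fraction x) and Si-30 (fraction 0.95315 − x).
Substituting: 27.977x + 29.974(0.95315 − x) = 26.7280244
(27.977 − 29.974)x = -1.8416937  ⇒  x = 0.92223, y = 0.03092
Si-28: 92.22%, Si-30: 3.09%.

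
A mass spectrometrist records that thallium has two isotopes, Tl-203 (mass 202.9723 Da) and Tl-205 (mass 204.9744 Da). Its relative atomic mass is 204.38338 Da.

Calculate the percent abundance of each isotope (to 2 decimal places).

With x = fraction of Tl-203 (so Tl-205 is 1 − x):
202.9723·x + 204.9744·(1 − x) = 204.38338
(202.9723 − 204.9744)·x = 204.38338 − 204.9744
x = -0.59102 / -2.0021 = 0.29520 → 29.52% Tl-203, 70.48% Tl-205.

Tl-203: 29.52%, Tl-205: 70.48%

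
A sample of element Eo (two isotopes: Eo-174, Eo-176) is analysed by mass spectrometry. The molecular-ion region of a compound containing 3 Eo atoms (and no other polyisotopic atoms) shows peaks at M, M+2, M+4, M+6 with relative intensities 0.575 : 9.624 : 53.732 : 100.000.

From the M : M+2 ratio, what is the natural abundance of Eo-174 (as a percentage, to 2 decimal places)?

15.20%

Let p = fractional abundance of Eo-174. I(M+2)/I(M) = [C(3,1)·p^2·(1−p)] / p^3 = 3·(1−p)/p = 9.624/0.575 = 16.7374
(1−p)/p = 16.7374/3 = 5.5791  ⇒  p = 1/(1 + 5.5791) = 0.1520
Eo-174: 15.20%, Eo-176: 84.80%.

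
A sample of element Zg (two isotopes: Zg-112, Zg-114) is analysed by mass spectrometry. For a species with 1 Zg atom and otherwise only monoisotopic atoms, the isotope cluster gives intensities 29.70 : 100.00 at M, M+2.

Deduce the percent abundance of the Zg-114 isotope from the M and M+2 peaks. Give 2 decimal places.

Let p = fractional abundance of Zg-112. I(M+2)/I(M) = [C(1,1)·p^0·(1−p)] / p^1 = 1·(1−p)/p = 100.00/29.70 = 3.3670
(1−p)/p = 3.3670/1 = 3.3670  ⇒  p = 1/(1 + 3.3670) = 0.2290
Zg-112: 22.90%, Zg-114: 77.10%.

77.10%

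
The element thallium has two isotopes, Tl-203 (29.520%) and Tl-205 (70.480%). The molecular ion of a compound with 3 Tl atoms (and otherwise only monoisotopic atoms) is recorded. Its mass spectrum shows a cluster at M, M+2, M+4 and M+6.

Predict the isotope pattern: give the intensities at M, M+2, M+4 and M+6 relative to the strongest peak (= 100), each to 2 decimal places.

5.85 : 41.88 : 100.00 : 79.58

Expanding (0.29520 + 0.70480)^3:
P(M) = 0.29520^3 = 0.025725
P(M+2) = 3 × 0.29520^2 × 0.70480^1 = 0.184255
P(M+4) = 3 × 0.29520^1 × 0.70480^2 = 0.439916
P(M+6) = 0.70480^3 = 0.350104
The M+4 peak is largest (0.439916); scaling to 100 gives 5.85 : 41.88 : 100.00 : 79.58.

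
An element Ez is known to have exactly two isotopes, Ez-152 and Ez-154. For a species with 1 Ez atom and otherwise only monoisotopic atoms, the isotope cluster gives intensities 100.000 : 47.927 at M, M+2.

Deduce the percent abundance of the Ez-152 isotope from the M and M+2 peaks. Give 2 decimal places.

Let p = fractional abundance of Ez-152. I(M+2)/I(M) = [C(1,1)·p^0·(1−p)] / p^1 = 1·(1−p)/p = 47.927/100.000 = 0.4793
(1−p)/p = 0.4793/1 = 0.4793  ⇒  p = 1/(1 + 0.4793) = 0.6760
Ez-152: 67.60%, Ez-154: 32.40%.

67.60%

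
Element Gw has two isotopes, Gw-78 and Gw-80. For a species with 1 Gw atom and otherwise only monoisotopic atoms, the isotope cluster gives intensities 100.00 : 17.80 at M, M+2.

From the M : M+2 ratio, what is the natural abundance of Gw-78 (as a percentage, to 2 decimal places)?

84.89%

Write p for the Gw-78 fraction. I(M+2)/I(M) = [C(1,1)·p^0·(1−p)] / p^1 = 1·(1−p)/p = 17.80/100.00 = 0.1780
(1−p)/p = 0.1780/1 = 0.1780  ⇒  p = 1/(1 + 0.1780) = 0.8489
Gw-78: 84.89%, Gw-80: 15.11%.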